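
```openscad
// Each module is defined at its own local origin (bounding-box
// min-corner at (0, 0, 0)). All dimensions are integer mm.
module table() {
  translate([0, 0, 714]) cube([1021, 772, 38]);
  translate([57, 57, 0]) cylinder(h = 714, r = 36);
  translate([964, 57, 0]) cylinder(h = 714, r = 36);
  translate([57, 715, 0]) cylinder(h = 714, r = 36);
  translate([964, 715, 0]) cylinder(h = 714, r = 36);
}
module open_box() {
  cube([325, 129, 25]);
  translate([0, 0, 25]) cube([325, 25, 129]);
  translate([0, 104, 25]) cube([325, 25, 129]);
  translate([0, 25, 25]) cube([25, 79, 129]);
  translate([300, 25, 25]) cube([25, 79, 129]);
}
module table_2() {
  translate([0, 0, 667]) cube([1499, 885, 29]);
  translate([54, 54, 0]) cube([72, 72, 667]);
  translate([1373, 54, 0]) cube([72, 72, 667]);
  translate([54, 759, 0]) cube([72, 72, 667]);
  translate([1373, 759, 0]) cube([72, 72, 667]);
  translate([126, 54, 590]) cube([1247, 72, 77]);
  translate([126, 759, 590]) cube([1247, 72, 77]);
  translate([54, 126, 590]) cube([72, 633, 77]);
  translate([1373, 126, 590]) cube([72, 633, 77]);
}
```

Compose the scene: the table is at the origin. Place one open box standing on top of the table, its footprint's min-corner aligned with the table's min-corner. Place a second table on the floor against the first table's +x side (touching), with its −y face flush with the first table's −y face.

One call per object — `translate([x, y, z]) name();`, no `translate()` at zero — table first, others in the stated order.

table();
translate([0, 0, 752]) open_box();
translate([1021, 0, 0]) table_2();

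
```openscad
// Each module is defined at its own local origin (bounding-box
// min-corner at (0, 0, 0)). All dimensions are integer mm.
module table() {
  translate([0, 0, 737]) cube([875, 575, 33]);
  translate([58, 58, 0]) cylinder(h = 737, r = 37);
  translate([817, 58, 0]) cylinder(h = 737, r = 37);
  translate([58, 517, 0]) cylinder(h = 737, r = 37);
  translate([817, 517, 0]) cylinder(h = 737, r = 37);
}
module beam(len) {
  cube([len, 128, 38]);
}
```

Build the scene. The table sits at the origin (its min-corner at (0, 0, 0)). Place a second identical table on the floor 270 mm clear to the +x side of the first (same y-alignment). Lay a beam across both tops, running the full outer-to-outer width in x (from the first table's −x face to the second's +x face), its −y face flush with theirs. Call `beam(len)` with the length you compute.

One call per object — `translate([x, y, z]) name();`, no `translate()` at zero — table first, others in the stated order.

table();
translate([1145, 0, 0]) table();
translate([0, 0, 770]) beam(2020);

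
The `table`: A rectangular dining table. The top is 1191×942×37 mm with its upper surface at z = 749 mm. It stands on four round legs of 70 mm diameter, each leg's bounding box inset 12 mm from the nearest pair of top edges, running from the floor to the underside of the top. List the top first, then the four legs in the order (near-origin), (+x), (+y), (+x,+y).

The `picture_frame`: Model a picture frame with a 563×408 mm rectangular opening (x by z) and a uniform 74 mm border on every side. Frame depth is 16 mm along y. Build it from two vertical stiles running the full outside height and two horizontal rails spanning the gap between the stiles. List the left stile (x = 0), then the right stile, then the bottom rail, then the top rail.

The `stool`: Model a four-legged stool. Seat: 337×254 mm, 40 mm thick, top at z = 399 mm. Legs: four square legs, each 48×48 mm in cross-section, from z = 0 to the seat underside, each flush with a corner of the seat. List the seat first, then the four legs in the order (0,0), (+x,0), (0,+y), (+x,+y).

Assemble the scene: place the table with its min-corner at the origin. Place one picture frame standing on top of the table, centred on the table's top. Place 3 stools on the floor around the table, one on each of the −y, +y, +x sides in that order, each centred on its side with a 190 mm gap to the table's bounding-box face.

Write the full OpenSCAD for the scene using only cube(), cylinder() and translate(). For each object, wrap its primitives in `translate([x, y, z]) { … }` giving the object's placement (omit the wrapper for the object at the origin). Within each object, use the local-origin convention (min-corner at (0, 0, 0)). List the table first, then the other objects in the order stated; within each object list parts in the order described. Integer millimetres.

translate([0, 0, 712]) cube([1191, 942, 37]);
translate([47, 47, 0]) cylinder(h = 712, r = 35);
translate([1144, 47, 0]) cylinder(h = 712, r = 35);
translate([47, 895, 0]) cylinder(h = 712, r = 35);
translate([1144, 895, 0]) cylinder(h = 712, r = 35);
translate([240, 463, 749]) {
  cube([74, 16, 556]);
  translate([637, 0, 0]) cube([74, 16, 556]);
  translate([74, 0, 0]) cube([563, 16, 74]);
  translate([74, 0, 482]) cube([563, 16, 74]);
}
translate([427, -444, 0]) {
  translate([0, 0, 359]) cube([337, 254, 40]);
  cube([48, 48, 359]);
  translate([289, 0, 0]) cube([48, 48, 359]);
  translate([0, 206, 0]) cube([48, 48, 359]);
  translate([289, 206, 0]) cube([48, 48, 359]);
}
translate([427, 1132, 0]) {
  translate([0, 0, 359]) cube([337, 254, 40]);
  cube([48, 48, 359]);
  translate([289, 0, 0]) cube([48, 48, 359]);
  translate([0, 206, 0]) cube([48, 48, 359]);
  translate([289, 206, 0]) cube([48, 48, 359]);
}
translate([1381, 344, 0]) {
  translate([0, 0, 359]) cube([337, 254, 40]);
  cube([48, 48, 359]);
  translate([289, 0, 0]) cube([48, 48, 359]);
  translate([0, 206, 0]) cube([48, 48, 359]);
  translate([289, 206, 0]) cube([48, 48, 359]);
}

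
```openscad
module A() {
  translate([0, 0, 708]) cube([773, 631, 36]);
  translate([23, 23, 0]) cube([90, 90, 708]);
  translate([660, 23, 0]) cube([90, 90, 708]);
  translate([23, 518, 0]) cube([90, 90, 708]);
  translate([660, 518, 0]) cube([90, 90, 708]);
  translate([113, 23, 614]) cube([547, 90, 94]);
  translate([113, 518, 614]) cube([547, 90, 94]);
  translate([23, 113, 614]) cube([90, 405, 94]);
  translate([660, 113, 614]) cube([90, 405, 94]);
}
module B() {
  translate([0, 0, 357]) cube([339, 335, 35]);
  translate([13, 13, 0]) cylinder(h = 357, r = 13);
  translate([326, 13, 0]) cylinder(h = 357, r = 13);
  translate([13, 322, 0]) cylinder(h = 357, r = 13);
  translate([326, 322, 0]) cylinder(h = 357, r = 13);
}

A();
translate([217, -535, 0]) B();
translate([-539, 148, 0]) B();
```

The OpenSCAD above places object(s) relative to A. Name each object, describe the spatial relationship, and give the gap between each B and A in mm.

Each stool's nearest face is 200 mm from the table's bounding box.

A is a table. B is a stool. Two stools sit around the table at the −y, −x sides. The gap between each stool and the table is 200 mm.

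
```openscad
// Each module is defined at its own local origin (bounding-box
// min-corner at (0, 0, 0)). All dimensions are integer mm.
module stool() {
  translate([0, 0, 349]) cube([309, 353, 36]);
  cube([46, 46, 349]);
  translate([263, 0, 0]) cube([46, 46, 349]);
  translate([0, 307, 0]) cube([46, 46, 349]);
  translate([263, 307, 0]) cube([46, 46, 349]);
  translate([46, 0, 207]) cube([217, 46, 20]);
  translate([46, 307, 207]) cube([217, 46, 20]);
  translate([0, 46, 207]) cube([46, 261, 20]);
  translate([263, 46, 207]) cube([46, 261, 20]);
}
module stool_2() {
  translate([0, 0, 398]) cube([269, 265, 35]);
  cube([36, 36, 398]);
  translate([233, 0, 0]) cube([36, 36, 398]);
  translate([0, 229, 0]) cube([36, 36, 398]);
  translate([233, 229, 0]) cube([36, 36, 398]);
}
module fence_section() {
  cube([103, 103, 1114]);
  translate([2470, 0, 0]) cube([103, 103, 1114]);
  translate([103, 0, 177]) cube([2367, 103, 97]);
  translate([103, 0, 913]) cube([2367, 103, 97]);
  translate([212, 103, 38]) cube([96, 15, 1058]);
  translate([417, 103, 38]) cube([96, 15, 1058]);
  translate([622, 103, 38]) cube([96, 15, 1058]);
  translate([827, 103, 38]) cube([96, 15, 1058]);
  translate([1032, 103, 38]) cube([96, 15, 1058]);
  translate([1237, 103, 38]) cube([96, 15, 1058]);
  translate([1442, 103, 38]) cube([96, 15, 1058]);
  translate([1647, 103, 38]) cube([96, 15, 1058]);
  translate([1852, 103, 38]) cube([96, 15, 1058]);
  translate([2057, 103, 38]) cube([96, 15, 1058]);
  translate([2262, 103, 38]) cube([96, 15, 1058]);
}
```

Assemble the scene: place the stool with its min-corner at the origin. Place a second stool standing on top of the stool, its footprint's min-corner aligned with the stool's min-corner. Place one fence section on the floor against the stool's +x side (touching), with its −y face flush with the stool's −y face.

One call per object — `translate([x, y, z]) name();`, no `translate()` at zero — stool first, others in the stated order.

stool();
translate([0, 0, 385]) stool_2();
translate([309, 0, 0]) fence_section();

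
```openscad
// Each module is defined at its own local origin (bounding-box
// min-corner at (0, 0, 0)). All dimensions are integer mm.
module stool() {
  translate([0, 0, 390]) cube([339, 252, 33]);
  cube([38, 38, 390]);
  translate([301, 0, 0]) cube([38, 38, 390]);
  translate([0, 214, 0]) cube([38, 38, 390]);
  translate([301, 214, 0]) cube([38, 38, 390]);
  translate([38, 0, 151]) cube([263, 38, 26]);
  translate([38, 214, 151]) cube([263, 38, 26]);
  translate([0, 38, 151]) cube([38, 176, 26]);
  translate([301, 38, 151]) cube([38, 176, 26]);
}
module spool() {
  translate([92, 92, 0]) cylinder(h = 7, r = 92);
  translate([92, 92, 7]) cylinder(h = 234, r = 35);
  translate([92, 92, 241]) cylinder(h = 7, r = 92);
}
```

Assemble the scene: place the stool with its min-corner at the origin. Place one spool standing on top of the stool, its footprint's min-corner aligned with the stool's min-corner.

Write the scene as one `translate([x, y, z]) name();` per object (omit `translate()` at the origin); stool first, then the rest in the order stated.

stool();
translate([0, 0, 423]) spool();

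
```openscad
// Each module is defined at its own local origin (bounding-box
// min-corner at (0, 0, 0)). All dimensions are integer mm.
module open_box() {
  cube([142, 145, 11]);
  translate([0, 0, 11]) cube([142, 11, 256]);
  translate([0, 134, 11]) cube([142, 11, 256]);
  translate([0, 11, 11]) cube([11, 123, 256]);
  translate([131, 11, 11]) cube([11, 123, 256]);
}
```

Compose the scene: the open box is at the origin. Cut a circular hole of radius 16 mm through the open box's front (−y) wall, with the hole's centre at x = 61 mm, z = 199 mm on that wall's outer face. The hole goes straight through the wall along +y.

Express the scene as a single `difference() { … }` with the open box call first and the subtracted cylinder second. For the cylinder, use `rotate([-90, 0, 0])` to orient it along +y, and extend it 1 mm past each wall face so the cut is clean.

difference() {
  open_box();
  translate([61, -1, 199]) rotate([-90, 0, 0]) cylinder(h = 13, r = 16);
}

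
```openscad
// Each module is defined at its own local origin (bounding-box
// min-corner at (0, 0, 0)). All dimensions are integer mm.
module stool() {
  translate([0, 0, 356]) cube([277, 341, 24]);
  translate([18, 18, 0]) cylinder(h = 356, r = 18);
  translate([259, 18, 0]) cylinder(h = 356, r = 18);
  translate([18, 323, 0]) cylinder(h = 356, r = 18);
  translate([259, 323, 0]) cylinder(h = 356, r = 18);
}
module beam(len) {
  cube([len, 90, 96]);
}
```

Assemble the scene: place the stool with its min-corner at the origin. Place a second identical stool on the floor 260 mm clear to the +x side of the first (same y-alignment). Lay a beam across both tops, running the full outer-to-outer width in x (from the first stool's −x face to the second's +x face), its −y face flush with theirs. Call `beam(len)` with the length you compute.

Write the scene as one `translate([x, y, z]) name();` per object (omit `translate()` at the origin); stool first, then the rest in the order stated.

stool();
translate([537, 0, 0]) stool();
translate([0, 0, 380]) beam(814);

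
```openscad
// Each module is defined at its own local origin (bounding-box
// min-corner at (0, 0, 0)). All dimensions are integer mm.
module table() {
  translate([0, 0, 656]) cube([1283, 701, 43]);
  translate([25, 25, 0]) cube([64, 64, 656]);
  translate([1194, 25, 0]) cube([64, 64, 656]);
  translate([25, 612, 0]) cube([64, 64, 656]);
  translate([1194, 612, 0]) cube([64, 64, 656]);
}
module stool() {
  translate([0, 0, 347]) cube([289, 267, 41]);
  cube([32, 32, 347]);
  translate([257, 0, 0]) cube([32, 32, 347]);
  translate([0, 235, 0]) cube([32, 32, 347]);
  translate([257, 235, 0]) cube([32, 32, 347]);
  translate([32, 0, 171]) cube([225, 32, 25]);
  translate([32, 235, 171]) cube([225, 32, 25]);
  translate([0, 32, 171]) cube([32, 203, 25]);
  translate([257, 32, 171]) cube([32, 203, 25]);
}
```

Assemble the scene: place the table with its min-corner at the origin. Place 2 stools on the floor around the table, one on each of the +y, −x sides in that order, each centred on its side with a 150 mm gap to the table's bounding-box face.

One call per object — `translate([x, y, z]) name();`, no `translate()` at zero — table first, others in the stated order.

table();
translate([497, 851, 0]) stool();
translate([-439, 217, 0]) stool();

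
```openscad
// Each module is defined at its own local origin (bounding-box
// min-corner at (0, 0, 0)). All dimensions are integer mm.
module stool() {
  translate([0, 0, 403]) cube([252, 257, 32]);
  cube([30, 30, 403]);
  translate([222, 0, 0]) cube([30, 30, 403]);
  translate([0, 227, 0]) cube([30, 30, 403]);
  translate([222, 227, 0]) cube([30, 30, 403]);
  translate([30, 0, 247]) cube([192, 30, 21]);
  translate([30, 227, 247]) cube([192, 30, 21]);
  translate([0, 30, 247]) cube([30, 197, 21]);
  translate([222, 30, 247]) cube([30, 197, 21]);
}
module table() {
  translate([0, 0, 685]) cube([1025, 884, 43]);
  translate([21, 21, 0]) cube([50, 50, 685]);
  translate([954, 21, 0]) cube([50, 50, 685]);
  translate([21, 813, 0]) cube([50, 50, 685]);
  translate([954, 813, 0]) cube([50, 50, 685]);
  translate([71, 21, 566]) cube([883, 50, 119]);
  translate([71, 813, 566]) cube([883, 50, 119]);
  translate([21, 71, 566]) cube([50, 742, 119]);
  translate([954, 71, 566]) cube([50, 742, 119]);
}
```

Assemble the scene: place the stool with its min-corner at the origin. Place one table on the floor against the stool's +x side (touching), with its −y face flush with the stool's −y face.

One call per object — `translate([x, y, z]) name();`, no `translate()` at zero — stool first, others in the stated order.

stool();
translate([252, 0, 0]) table();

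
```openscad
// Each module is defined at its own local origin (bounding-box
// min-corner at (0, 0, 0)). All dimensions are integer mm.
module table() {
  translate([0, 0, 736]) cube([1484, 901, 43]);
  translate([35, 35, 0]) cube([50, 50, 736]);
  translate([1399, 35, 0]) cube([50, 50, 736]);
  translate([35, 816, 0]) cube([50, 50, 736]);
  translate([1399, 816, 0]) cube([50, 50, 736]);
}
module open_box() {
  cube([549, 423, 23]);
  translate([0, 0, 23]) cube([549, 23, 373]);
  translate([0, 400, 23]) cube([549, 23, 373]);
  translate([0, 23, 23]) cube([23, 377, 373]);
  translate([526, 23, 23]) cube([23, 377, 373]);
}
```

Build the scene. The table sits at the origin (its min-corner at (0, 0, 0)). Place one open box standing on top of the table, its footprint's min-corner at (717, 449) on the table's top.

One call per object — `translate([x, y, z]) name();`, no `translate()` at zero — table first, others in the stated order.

table();
translate([717, 449, 779]) open_box();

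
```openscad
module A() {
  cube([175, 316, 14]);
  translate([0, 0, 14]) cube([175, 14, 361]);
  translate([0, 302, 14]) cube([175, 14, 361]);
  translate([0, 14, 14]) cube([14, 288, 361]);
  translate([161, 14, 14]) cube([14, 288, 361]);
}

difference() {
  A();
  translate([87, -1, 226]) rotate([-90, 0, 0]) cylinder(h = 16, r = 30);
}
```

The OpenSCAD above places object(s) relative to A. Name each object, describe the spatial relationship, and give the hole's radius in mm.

The subtracted cylinder has r = 30 mm.

A is an open box. The open box has a circular hole through its front wall. The hole's radius is 30 mm.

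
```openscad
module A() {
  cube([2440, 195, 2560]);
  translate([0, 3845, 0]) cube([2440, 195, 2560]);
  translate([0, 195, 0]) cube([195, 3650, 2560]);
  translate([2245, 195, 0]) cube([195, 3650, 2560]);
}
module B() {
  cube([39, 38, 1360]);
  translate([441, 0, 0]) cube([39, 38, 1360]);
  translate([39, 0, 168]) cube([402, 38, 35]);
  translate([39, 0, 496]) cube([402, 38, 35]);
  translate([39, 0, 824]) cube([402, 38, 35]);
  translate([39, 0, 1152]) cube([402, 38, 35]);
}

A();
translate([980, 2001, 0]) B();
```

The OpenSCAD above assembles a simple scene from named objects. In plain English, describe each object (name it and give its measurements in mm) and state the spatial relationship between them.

A is the wall frame of a small rectangular building: four walls, each 2560 mm tall and 195 mm thick, enclosing a footprint 2440 mm (x) by 4040 mm (y) outside-to-outside, with no floor or roof. The front and back walls (the −y and +y sides) span the full width; the two side walls fit between them.

B is a wooden ladder with two side rails of 39×38 mm section and 1360 mm height, set 480 mm apart overall. Between them run 4 rectangular rungs (38 mm deep, 35 mm thick), front faces flush with the rails' −y face. The bottom of the first rung is 168 mm above the floor and each subsequent rung is 328 mm higher than the one below.

The ladder sits inside the house frame, centred.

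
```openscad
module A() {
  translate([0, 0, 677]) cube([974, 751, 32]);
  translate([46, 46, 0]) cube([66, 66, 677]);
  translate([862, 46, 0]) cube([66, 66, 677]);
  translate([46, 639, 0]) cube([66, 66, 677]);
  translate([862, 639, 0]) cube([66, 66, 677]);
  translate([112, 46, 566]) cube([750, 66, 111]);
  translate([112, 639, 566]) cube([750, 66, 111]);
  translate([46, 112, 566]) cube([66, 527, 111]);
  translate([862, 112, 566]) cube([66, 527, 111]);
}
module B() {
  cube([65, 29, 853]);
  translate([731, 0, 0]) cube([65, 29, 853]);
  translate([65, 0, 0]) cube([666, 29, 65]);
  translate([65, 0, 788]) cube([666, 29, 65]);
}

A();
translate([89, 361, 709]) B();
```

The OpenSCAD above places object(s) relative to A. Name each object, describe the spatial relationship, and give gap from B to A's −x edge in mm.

A is a table. B is a picture frame. The picture frame is on top of the table, centred. The gap from the picture frame to the table's −x edge is 89 mm.

The picture frame's min-x is at 89; the table's min-x is 0; gap = 89 mm.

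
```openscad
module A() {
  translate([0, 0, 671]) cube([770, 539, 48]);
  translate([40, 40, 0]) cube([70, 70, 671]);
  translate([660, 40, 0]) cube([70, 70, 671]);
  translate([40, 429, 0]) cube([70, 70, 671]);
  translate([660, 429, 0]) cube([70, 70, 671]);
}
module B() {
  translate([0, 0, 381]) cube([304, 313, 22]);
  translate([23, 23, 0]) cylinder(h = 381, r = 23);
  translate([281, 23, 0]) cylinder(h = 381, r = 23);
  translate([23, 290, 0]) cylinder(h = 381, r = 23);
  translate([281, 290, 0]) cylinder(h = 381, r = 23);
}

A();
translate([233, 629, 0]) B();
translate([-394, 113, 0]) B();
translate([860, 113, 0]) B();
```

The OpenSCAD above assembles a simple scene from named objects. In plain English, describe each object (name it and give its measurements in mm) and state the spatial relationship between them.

A is a rectangular dining table. The top is 770×539×48 mm with its upper surface at z = 719 mm. It stands on four 70×70 mm square legs, each inset 40 mm from the nearest pair of top edges, running from the floor to the underside of the top.

B is a simple wooden stool: a rectangular seat 304 mm (x) by 313 mm (y), 22 mm thick, top face at z = 403 mm, on four round legs, each 46 mm in diameter. The legs rest on z = 0, each leg's axis is inset half a diameter from the nearest pair of seat edges (so the leg's bounding box is flush with the corner).

Three stools sit around the table at the +y, −x, +x sides.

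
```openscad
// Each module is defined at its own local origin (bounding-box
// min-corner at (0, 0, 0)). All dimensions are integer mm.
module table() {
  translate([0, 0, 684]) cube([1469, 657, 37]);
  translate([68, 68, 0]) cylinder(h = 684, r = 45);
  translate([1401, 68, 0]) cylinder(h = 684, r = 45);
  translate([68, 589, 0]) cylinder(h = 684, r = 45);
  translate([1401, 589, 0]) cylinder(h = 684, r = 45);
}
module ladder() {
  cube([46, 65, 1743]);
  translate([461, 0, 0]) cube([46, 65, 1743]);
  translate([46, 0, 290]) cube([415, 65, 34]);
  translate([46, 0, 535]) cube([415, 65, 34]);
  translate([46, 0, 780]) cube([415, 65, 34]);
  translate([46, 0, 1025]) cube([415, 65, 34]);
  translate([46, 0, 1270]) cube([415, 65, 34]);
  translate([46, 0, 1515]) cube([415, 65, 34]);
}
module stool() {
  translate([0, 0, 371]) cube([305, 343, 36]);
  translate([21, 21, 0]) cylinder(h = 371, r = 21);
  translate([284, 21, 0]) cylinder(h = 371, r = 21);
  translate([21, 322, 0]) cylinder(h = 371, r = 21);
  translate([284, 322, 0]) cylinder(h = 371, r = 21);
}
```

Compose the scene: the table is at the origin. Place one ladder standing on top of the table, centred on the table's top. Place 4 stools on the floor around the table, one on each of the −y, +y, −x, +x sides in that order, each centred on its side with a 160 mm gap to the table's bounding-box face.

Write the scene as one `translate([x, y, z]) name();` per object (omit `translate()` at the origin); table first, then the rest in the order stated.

table();
translate([481, 296, 721]) ladder();
translate([582, -503, 0]) stool();
translate([582, 817, 0]) stool();
translate([-465, 157, 0]) stool();
translate([1629, 157, 0]) stool();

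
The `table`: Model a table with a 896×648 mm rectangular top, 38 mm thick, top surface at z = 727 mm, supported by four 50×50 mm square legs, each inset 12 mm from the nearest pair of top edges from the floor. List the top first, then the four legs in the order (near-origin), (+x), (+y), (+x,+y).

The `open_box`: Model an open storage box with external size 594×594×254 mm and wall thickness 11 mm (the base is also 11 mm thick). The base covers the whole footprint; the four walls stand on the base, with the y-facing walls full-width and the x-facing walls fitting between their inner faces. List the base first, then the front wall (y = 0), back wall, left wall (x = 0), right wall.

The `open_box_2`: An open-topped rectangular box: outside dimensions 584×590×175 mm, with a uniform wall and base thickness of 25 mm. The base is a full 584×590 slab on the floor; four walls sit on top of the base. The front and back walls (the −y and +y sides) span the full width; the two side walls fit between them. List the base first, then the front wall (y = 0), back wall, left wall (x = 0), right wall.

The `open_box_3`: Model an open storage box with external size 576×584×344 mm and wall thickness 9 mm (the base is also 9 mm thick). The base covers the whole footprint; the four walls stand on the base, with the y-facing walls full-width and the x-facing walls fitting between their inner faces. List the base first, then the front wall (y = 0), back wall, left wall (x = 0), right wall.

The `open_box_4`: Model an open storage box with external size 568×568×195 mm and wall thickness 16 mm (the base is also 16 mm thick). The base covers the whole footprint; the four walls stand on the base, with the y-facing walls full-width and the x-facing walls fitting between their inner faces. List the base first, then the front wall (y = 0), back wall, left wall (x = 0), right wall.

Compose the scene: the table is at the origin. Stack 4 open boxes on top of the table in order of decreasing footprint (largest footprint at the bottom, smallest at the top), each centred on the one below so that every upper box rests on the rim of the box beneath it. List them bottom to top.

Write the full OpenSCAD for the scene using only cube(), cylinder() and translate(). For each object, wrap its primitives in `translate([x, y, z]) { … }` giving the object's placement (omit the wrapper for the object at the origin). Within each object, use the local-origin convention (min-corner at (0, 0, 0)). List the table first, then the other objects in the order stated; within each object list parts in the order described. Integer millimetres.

translate([0, 0, 689]) cube([896, 648, 38]);
translate([12, 12, 0]) cube([50, 50, 689]);
translate([834, 12, 0]) cube([50, 50, 689]);
translate([12, 586, 0]) cube([50, 50, 689]);
translate([834, 586, 0]) cube([50, 50, 689]);
translate([151, 27, 727]) {
  cube([594, 594, 11]);
  translate([0, 0, 11]) cube([594, 11, 243]);
  translate([0, 583, 11]) cube([594, 11, 243]);
  translate([0, 11, 11]) cube([11, 572, 243]);
  translate([583, 11, 11]) cube([11, 572, 243]);
}
translate([156, 29, 981]) {
  cube([584, 590, 25]);
  translate([0, 0, 25]) cube([584, 25, 150]);
  translate([0, 565, 25]) cube([584, 25, 150]);
  translate([0, 25, 25]) cube([25, 540, 150]);
  translate([559, 25, 25]) cube([25, 540, 150]);
}
translate([160, 32, 1156]) {
  cube([576, 584, 9]);
  translate([0, 0, 9]) cube([576, 9, 335]);
  translate([0, 575, 9]) cube([576, 9, 335]);
  translate([0, 9, 9]) cube([9, 566, 335]);
  translate([567, 9, 9]) cube([9, 566, 335]);
}
translate([164, 40, 1500]) {
  cube([568, 568, 16]);
  translate([0, 0, 16]) cube([568, 16, 179]);
  translate([0, 552, 16]) cube([568, 16, 179]);
  translate([0, 16, 16]) cube([16, 536, 179]);
  translate([552, 16, 16]) cube([16, 536, 179]);
}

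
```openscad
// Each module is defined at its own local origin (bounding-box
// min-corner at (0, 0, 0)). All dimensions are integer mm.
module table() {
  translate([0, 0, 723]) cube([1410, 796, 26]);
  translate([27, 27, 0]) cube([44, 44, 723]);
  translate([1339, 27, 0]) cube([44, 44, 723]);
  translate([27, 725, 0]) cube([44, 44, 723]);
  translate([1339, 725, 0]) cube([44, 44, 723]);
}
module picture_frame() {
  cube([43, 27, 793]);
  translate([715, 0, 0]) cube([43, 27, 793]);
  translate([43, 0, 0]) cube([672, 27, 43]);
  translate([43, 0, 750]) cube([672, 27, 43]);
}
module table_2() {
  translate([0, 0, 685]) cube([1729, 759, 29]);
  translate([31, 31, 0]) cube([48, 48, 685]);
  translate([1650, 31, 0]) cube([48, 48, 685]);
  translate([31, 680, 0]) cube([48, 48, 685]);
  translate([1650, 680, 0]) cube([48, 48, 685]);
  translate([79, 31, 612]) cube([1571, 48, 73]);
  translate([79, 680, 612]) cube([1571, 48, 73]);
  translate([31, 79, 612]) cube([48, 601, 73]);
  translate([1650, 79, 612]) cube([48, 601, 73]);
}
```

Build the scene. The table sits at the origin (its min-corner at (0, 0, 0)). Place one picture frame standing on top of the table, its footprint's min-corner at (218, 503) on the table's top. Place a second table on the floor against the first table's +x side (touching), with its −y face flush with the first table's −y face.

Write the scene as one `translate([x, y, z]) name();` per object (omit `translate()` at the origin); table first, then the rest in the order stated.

table();
translate([218, 503, 749]) picture_frame();
translate([1410, 0, 0]) table_2();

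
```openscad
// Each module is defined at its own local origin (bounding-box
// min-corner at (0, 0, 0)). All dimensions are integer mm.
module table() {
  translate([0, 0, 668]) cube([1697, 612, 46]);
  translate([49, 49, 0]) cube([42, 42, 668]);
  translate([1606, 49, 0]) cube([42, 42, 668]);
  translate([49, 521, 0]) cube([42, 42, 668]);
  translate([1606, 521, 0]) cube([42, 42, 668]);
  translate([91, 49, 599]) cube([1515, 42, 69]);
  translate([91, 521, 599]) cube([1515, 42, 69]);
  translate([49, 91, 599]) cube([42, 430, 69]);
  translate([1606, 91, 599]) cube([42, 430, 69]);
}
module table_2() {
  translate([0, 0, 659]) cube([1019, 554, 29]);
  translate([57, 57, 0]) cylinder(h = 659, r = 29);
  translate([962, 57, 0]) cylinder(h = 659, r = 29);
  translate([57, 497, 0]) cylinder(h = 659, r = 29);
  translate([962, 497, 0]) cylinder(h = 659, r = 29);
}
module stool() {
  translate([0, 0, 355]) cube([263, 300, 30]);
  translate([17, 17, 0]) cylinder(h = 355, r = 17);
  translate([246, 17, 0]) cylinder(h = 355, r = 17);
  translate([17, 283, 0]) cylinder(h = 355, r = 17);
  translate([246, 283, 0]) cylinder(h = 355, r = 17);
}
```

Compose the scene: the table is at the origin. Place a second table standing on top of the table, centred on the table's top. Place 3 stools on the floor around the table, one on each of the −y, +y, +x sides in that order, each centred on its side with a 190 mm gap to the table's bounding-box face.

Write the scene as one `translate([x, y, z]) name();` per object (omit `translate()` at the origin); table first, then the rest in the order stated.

table();
translate([339, 29, 714]) table_2();
translate([717, -490, 0]) stool();
translate([717, 802, 0]) stool();
translate([1887, 156, 0]) stool();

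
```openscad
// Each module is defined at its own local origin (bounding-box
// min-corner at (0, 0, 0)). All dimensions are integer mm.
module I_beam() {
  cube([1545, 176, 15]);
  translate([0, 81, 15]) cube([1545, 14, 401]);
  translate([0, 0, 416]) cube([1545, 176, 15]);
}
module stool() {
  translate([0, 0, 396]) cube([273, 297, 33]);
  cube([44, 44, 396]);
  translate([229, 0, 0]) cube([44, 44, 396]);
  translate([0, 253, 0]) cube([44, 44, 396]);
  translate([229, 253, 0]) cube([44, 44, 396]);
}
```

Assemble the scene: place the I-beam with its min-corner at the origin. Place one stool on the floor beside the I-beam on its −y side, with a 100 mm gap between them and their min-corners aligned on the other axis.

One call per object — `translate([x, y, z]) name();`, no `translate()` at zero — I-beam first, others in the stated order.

I_beam();
translate([0, -397, 0]) stool();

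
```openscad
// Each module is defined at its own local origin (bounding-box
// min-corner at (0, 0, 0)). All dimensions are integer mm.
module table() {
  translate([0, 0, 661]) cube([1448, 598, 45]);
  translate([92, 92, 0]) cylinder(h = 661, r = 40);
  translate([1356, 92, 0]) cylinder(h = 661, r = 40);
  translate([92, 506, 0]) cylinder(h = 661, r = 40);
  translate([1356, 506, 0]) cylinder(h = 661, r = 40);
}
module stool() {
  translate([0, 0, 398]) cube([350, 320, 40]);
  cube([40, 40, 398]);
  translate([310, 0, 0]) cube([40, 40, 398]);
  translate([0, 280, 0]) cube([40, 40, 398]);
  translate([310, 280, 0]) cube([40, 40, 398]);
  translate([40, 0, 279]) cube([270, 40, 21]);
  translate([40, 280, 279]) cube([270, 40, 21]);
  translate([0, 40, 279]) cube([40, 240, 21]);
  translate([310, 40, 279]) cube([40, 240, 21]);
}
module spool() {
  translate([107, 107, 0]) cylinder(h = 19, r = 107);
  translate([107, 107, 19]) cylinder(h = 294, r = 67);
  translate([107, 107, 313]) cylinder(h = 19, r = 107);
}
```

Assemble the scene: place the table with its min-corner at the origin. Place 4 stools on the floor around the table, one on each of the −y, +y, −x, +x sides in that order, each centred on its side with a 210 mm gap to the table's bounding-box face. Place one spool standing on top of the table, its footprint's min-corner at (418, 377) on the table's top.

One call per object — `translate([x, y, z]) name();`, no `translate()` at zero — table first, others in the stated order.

table();
translate([549, -530, 0]) stool();
translate([549, 808, 0]) stool();
translate([-560, 139, 0]) stool();
translate([1658, 139, 0]) stool();
translate([418, 377, 706]) spool();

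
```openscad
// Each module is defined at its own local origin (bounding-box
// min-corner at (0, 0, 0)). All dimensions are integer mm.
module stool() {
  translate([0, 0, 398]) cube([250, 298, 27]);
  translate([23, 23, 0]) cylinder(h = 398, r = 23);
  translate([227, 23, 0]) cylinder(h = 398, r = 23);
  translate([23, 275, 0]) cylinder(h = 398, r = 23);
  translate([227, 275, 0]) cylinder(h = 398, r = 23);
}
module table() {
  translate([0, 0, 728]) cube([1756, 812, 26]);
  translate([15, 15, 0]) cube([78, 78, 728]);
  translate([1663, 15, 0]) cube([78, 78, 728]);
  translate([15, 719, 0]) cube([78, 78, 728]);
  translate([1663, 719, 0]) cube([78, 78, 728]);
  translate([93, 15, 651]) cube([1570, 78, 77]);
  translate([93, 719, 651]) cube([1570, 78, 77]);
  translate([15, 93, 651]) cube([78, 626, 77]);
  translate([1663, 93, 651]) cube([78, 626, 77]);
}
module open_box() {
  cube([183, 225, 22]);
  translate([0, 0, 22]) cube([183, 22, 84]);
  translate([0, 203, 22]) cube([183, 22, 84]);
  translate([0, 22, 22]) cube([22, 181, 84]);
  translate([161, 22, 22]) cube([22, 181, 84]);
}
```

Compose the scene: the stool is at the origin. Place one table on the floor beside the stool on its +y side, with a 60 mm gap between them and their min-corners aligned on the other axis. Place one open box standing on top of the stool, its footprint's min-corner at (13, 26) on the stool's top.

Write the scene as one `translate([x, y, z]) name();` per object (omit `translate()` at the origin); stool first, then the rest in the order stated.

stool();
translate([0, 358, 0]) table();
translate([13, 26, 425]) open_box();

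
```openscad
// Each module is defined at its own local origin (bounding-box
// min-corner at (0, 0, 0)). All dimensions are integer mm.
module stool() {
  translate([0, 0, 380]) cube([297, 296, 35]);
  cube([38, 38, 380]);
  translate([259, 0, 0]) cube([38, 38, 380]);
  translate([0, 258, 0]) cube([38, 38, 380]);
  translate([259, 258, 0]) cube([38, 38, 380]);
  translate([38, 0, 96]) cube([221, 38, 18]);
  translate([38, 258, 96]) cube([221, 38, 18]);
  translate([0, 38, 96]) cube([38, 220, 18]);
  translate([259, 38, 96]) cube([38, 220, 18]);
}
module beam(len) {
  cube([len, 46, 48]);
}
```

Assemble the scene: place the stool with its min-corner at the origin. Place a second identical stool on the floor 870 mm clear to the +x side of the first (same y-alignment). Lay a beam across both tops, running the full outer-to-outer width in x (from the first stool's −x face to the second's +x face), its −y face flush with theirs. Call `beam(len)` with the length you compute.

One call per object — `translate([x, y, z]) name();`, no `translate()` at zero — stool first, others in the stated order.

stool();
translate([1167, 0, 0]) stool();
translate([0, 0, 415]) beam(1464);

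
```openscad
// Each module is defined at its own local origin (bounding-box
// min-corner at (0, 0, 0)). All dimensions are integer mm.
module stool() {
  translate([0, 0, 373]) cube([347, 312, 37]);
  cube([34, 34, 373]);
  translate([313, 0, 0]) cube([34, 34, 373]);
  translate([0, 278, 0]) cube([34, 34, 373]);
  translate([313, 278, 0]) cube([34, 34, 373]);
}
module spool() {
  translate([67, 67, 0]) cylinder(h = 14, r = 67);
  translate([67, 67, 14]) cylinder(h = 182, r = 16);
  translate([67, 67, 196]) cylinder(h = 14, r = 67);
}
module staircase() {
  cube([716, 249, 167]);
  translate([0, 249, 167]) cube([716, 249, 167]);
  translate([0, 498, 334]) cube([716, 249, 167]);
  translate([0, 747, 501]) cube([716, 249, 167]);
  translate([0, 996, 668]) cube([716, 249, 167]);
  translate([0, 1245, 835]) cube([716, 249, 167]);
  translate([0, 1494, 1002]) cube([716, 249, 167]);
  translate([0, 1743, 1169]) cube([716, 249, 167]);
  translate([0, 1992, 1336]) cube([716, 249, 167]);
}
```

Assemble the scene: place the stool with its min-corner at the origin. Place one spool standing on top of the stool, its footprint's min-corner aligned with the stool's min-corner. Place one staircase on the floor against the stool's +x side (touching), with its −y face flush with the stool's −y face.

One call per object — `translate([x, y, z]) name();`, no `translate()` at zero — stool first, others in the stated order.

stool();
translate([0, 0, 410]) spool();
translate([347, 0, 0]) staircase();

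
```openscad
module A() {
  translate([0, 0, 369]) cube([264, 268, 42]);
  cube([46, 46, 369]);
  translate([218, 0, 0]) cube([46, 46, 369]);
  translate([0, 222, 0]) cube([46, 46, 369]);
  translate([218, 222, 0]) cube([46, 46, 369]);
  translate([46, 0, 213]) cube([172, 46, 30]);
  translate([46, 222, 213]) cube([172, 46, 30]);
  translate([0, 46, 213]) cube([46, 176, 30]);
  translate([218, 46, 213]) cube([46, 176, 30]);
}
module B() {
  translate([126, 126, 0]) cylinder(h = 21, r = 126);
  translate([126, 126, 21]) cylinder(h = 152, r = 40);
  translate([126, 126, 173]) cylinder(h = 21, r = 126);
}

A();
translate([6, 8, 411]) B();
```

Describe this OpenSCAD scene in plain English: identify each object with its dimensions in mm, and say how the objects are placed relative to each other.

A is a four-legged stool. The seat is a 264×268×42 mm slab whose top surface is at z = 411 mm; four square legs, each 46×46 mm in cross-section, run from the floor (z = 0) to the underside of the seat, each flush with a corner of the seat. Four stretchers, 46 mm wide and 30 mm tall, connect adjacent legs with their undersides at z = 213 mm, each running between the inner faces of the legs it joins and aligned with the legs' outer faces on the other axis.

B is a spool: two coaxial disc flanges of radius 126 mm and thickness 21 mm, joined by a core cylinder of radius 40 mm and height 152 mm. The lower flange rests on z = 0 and the three cylinders share a vertical axis.

The spool is on top of the stool, centred.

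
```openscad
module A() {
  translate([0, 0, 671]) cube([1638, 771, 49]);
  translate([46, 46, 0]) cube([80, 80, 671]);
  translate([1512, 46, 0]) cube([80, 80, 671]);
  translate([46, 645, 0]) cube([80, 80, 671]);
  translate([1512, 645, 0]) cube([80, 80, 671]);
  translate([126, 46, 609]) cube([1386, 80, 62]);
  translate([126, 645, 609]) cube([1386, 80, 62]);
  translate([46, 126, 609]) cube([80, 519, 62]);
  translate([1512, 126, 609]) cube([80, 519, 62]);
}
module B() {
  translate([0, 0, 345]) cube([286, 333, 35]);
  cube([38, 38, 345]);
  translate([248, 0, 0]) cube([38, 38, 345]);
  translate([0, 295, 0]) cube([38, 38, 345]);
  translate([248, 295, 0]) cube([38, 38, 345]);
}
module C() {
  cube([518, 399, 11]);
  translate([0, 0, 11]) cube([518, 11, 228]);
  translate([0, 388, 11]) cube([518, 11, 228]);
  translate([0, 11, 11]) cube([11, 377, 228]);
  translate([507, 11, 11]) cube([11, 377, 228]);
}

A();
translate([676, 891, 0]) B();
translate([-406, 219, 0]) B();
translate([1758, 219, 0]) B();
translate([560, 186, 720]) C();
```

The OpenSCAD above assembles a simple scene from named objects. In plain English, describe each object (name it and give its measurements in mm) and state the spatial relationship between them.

A is a table with a 1638×771 mm rectangular top, 49 mm thick, top surface at z = 720 mm, supported by four 80×80 mm square legs, each inset 46 mm from the nearest pair of top edges, running from the floor. Four apron rails, 80 mm thick and 62 mm tall, run between adjacent legs with their top edges flush with the underside of the top and their outer faces flush with the legs' outer faces.

B is a four-legged stool. The seat is a 286×333×35 mm slab whose top surface is at z = 380 mm; four square legs, each 38×38 mm in cross-section, run from the floor (z = 0) to the underside of the seat, each flush with a corner of the seat.

C is an open-topped rectangular box: outside dimensions 518×399×239 mm, with a uniform wall and base thickness of 11 mm. The base is a full 518×399 slab on the floor; four walls sit on top of the base. The front and back walls (the −y and +y sides) span the full width; the two side walls fit between them.

Three stools sit around the table at the +y, −x, +x sides. The open box is on top of the table, centred.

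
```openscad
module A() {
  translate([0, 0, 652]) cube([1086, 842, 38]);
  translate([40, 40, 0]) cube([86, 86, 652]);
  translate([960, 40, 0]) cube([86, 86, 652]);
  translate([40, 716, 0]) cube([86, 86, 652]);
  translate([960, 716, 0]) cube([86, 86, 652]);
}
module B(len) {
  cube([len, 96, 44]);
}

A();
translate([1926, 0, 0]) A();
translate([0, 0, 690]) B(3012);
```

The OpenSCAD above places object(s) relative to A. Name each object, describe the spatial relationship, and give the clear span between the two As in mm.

Second table starts at x = 1926; first ends at x = 1086; clear span = 1926 − 1086 = 840 mm.

A is a table. B is a beam. A beam spans the tops of two tables. The clear span between the two tables is 840 mm.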